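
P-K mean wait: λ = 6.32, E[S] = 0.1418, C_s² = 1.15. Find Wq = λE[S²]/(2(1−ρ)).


ρ = λ·E[S] = 6.32·0.1418 = 0.8962
E[S²] = E[S]²(1+C_s²) = 0.1418²·(1+1.15) = 0.043231
Wq = λ·E[S²]/(2(1−ρ)) = 6.32·0.043231/(2·0.1038) = 1.31577 hr

Final: 1.31577 hr


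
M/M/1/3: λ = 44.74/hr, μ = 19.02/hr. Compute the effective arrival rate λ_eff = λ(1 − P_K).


ρ = 2.3523; P_K = (1−ρ)ρ^3/(1−ρ^4) = 0.594288
λ_eff = λ(1 − P_K) = 44.74·(1 − 0.594288) = 44.74·0.405712 = 18.1515 /hr

Final: 18.1515 /hr


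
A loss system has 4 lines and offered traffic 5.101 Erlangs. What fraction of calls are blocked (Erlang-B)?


B(c,a) = (a^c/c!) / Σ_{k=0}^{c} a^k/k!
a^4/4! = 28.210453
Σ terms (k=0..4): 1.00000 + 5.10100 + 13.01010 + 22.12151 + 28.21045 = 69.443061
B = 28.210453/69.443061 = 0.406239

Final: 0.406239


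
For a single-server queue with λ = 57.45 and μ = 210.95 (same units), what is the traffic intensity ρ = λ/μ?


ρ = λ/μ = 57.45/210.95 = 0.2723

Final: 0.2723


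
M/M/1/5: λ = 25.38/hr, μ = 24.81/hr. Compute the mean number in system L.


ρ = 25.38/24.81 = 1.0230
L = ρ[1 − (K+1)ρ^K + Kρ^(K+1)] / [(1−ρ)(1−ρ^(K+1))]
Numerator: 1.0230·(1 − 6·1.120274 + 5·1.146012) = 0.008609
Denominator: (-0.02297)·(-0.146012) = 0.003355
L = 0.008609/0.003355 = 2.5662

Final: 2.5662


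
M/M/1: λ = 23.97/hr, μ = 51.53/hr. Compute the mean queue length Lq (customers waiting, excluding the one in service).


ρ = 23.97/51.53 = 0.4652
Lq = ρ²/(1−ρ) = 0.2164/0.5348 = 0.4046

Final: 0.4046


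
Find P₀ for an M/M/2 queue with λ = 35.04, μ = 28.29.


a = λ/μ = 35.04/28.29 = 1.2386; ρ = a/c = 0.6193
Σ_{k=0}^{1} a^k/k! (terms k=0..1) = 1.00000 + 1.23860 = 2.23860
Tail: a^2/(2!(1−ρ)) = 1.53413/(2·0.3807) = 2.01488
P₀ = 1/(2.23860 + 2.01488) = 1/4.25348 = 0.235102

Final: 0.235102


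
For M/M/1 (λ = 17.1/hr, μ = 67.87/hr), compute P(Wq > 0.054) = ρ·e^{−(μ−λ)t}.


ρ = 17.1/67.87 = 0.2520
P(Wq > t) = ρ·e^{−(μ−λ)t} = 0.2520·e^{−2.7416}
= 0.2520·0.064468 = 0.016243

Final: 0.016243


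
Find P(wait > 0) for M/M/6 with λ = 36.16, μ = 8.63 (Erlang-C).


a = λ/μ = 4.1900; ρ = a/6 = 0.6983
P₀ = 0.013378 (from M/M/c formula)
C(c,a) = [a^c/(c!(1−ρ))]·P₀ = [5411.35164/(720·0.3017)]·0.013378
= 24.91462·0.013378 = 0.333314

Final: 0.333314


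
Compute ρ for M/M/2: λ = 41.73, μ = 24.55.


ρ = λ/(cμ) = 41.73/(2·24.55) = 41.73/49.10 = 0.8499

Final: 0.8499


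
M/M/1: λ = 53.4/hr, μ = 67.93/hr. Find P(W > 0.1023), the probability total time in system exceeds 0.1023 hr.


W ~ Exponential(μ−λ) for M/M/1.
μ − λ = 67.93 − 53.4 = 14.5300
P(W > t) = e^{−(μ−λ)t} = e^{−1.4864} = 0.226181

Final: 0.226181


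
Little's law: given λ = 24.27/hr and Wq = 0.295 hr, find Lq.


Lq = λWq = 24.27·0.295 = 7.1596

Final: 7.1596


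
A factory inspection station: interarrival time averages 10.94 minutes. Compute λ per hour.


λ = 1/(interarrival time) in consistent units.
1 hour = 60 min, so λ = 60/10.94 = 5.4845 per hour

Final: 5.4845 /hr


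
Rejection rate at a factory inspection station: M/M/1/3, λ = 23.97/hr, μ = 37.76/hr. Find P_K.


ρ = λ/μ = 23.97/37.76 = 0.6348
P_K = (1−ρ)ρ^K/(1−ρ^(K+1)) = (0.3652·0.255804)/(1 − 0.162384)
= 0.093420/0.837616 = 0.111531

Final: 0.111531


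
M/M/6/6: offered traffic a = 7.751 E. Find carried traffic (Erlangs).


B(6,7.751) = 0.375949 (Erlang-B)
Carried load = a(1 − B) = 7.751·(1 − 0.375949) = 7.751·0.624051 = 4.8370 E

Final: 4.8370 Erlangs


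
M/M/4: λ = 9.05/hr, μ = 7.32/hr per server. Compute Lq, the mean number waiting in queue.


a = λ/μ = 1.2363; ρ = a/4 = 0.3091
P₀ = 0.289312
Lq = P₀·a^c·ρ / (c!·(1−ρ)²) = 0.289312·2.33642·0.3091/(24·0.47736)
= 0.01824

Final: 0.01824


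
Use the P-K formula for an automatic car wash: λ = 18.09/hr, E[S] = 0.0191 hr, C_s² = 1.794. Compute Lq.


ρ = λ·E[S] = 18.09·0.0191 = 0.3455
Lq = ρ²(1+C_s²)/(2(1−ρ)) = 0.1194·(1+1.794)/(2·0.6545)
= 0.1194·2.7940/1.3090 = 0.25483

Final: 0.25483


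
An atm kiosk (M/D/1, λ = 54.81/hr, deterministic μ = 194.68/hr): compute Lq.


ρ = 54.81/194.68 = 0.2815
M/D/1: Lq = ρ²/(2(1−ρ)) = 0.07926/(2·0.7185) = 0.05516

Final: 0.05516


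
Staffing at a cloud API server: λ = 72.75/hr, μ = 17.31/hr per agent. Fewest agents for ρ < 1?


Stability requires cμ > λ ⇔ c > λ/μ.
λ/μ = 72.75/17.31 = 4.2028
Minimum integer c = ⌊4.2028⌋ + 1 = 5
Check: 5·17.31 = 86.55 > 72.75, while 4·17.31 = 69.24 ≤ 72.75

Final: 5 servers


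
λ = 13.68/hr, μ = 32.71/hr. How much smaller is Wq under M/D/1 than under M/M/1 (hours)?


ρ = 13.68/32.71 = 0.4182
Wq(M/M/1) = ρ/(μ−λ) = 0.4182/19.03 = 0.02198 hr
Wq(M/D/1) = ρ/(2(μ−λ)) = 0.01099 hr
Savings = 0.02198 − 0.01099 = 0.01099 hr

Final: 0.01099 hr


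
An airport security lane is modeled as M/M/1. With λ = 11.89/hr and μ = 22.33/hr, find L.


ρ = λ/μ = 11.89/22.33 = 0.5325
L = ρ/(1−ρ) = 0.5325/(1 − 0.5325) = 0.5325/0.4675 = 1.1389

Final: 1.1389


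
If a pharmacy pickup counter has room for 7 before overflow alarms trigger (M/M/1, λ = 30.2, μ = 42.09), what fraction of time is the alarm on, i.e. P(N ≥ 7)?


ρ = 30.2/42.09 = 0.7175
P(N ≥ n) = ρ^n = 0.7175^7 = 0.097903

Final: 0.097903


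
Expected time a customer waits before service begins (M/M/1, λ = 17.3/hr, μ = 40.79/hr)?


ρ = 17.3/40.79 = 0.4241
Wq = ρ/(μ−λ) = 0.4241/(40.79 − 17.3) = 0.4241/23.49 = 0.01806 hr

Final: 0.01806 hr


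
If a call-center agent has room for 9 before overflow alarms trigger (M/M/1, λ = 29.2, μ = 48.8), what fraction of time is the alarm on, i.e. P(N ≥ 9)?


ρ = 29.2/48.8 = 0.5984
P(N ≥ n) = ρ^n = 0.5984^9 = 0.009833

Final: 0.009833


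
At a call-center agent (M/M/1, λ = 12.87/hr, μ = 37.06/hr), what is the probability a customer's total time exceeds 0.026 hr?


W ~ Exponential(μ−λ) for M/M/1.
μ − λ = 37.06 − 12.87 = 24.1900
P(W > t) = e^{−(μ−λ)t} = e^{−0.6289} = 0.533157

Final: 0.533157


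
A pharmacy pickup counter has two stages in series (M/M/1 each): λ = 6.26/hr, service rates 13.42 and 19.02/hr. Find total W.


Each node sees arrival rate λ = 6.26/hr (tandem ⇒ throughput preserved).
W₁ = 1/(μ₁−λ) = 1/(13.42−6.26) = 0.13966 hr
W₂ = 1/(μ₂−λ) = 1/(19.02−6.26) = 0.07837 hr
W_total = W₁ + W₂ = 0.13966 + 0.07837 = 0.21803 hr

Final: 0.21803 hr


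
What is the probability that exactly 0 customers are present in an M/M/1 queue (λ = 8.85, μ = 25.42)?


ρ = 8.85/25.42 = 0.3482
P_n = (1−ρ)·ρ^n = (1 − 0.3482)·0.3482^0 = 0.6518·1.000000 = 0.651849

Final: 0.651849


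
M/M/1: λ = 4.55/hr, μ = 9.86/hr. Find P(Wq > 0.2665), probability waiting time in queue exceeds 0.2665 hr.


ρ = 4.55/9.86 = 0.4615
P(Wq > t) = ρ·e^{−(μ−λ)t} = 0.4615·e^{−1.4151}
= 0.4615·0.242898 = 0.112088

Final: 0.112088


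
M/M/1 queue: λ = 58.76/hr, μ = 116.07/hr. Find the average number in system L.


ρ = λ/μ = 58.76/116.07 = 0.5062
L = ρ/(1−ρ) = 0.5062/(1 − 0.5062) = 0.5062/0.4938 = 1.0253

Final: 1.0253


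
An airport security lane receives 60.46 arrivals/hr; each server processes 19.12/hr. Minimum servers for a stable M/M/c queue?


Stability requires cμ > λ ⇔ c > λ/μ.
λ/μ = 60.46/19.12 = 3.1621
Minimum integer c = ⌊3.1621⌋ + 1 = 4
Check: 4·19.12 = 76.48 > 60.46, while 3·19.12 = 57.36 ≤ 60.46

Final: 4 servers


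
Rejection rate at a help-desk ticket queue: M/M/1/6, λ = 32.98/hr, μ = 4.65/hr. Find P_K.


ρ = λ/μ = 32.98/4.65 = 7.0925
P_K = (1−ρ)ρ^K/(1−ρ^(K+1)) = (-6.0925·127287.627124)/(1 − 902784.073665)
= -775496.446541/-902783.073665 = 0.859006

Final: 0.859006


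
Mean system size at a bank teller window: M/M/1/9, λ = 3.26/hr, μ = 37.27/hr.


ρ = 3.26/37.27 = 0.08747
L = ρ[1 − (K+1)ρ^K + Kρ^(K+1)] / [(1−ρ)(1−ρ^(K+1))]
Numerator: 0.08747·(1 − 10·2.997e-10 + 9·2.622e-11) = 0.087470
Denominator: (0.9125)·(1.000000) = 0.912530
L = 0.087470/0.912530 = 0.09585

Final: 0.09585


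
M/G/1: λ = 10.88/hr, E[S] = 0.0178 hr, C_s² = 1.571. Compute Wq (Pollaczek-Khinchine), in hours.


ρ = λ·E[S] = 10.88·0.0178 = 0.1937
E[S²] = E[S]²(1+C_s²) = 0.0178²·(1+1.571) = 0.0008146
Wq = λ·E[S²]/(2(1−ρ)) = 10.88·0.0008146/(2·0.8063) = 0.005496 hr

Final: 0.005496 hr


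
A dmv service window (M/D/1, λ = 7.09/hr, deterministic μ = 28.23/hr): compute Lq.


ρ = 7.09/28.23 = 0.2512
M/D/1: Lq = ρ²/(2(1−ρ)) = 0.06308/(2·0.7488) = 0.04212

Final: 0.04212


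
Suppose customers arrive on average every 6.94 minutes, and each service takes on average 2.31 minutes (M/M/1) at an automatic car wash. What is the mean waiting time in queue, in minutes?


λ = 60/6.94 = 8.6455 /hr
μ = 60/2.31 = 25.9740 /hr
ρ = λ/μ = 8.6455/25.9740 = 0.3329
Wq = ρ/(μ−λ) = 0.3329/(25.9740−8.6455) = 0.01921 hr
In minutes: 0.01921·60 = 1.153 min

Final: 1.153 min


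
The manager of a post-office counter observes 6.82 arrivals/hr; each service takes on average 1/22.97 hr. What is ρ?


ρ = λ/μ = 6.82/22.97 = 0.2969

Final: 0.2969


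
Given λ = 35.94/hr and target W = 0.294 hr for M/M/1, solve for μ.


W = 1/(μ−λ) ⇒ μ − λ = 1/W = 1/0.294 = 3.4014
μ = λ + 1/W = 35.94 + 3.4014 = 39.3414 per hr

Final: 39.3414 /hr


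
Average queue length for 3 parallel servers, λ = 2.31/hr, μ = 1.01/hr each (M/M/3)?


a = λ/μ = 2.2871; ρ = a/3 = 0.7624
P₀ = 0.069960
Lq = P₀·a^c·ρ / (c!·(1−ρ)²) = 0.069960·11.96387·0.7624/(6·0.05647)
= 1.88347

Final: 1.88347


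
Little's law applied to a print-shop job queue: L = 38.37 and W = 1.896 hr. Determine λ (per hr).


λ = L/W = 38.37/1.896 = 20.2373 /hr

Final: 20.2373 /hr


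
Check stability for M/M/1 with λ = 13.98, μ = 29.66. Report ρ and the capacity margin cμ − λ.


Total capacity cμ = 1·29.66 = 29.66/hr
ρ = λ/(cμ) = 13.98/29.66 = 0.4713
Stable ⇔ ρ < 1: YES
Spare capacity = cμ − λ = 29.66 − 13.98 = 15.68/hr

Final: ρ = 0.4713; stable; margin = 15.68/hr


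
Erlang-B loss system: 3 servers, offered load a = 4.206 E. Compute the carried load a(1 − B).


B(3,4.206) = 0.468807 (Erlang-B)
Carried load = a(1 − B) = 4.206·(1 − 0.468807) = 4.206·0.531193 = 2.2342 E

Final: 2.2342 Erlangs


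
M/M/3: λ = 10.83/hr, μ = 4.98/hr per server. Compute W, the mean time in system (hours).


a = 2.1747; ρ = 0.7249; P₀ = 0.084959
Lq = P₀·a^c·ρ/(c!(1−ρ)²) = 1.39493
Wq = Lq/λ = 1.39493/10.83 = 0.12880 hr
W = Wq + 1/μ = 0.12880 + 0.20080 = 0.32961 hr

Final: 0.32961 hr


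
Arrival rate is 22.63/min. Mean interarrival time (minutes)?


Mean interarrival time = 1/λ = 1/22.63 minute = 0.04419 minute
In minutes: 0.04419 × 1 = 0.04419 min

Final: 0.04419 min


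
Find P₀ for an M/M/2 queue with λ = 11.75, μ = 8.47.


a = λ/μ = 11.75/8.47 = 1.3872; ρ = a/c = 0.6936
Σ_{k=0}^{1} a^k/k! (terms k=0..1) = 1.00000 + 1.38725 = 2.38725
Tail: a^2/(2!(1−ρ)) = 1.92446/(2·0.3064) = 3.14069
P₀ = 1/(2.38725 + 3.14069) = 1/5.52794 = 0.180899

Final: 0.180899


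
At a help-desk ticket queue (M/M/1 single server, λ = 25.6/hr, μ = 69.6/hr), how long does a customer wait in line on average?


ρ = 25.6/69.6 = 0.3678
Wq = ρ/(μ−λ) = 0.3678/(69.6 − 25.6) = 0.3678/44.00 = 0.008359 hr

Final: 0.008359 hr


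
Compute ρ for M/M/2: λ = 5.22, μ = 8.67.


ρ = λ/(cμ) = 5.22/(2·8.67) = 5.22/17.34 = 0.3010

Final: 0.3010


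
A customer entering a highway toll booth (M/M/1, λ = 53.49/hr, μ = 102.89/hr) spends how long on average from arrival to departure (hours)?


W = 1/(μ−λ) = 1/(102.89 − 53.49) = 1/49.40 = 0.02024 hr

Final: 0.02024 hr


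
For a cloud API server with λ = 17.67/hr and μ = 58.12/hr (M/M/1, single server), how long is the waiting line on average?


ρ = 17.67/58.12 = 0.3040
Lq = ρ²/(1−ρ) = 0.09243/0.6960 = 0.1328

Final: 0.1328


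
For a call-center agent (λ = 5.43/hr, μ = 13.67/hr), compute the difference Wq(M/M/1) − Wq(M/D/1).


ρ = 5.43/13.67 = 0.3972
Wq(M/M/1) = ρ/(μ−λ) = 0.3972/8.24 = 0.04821 hr
Wq(M/D/1) = ρ/(2(μ−λ)) = 0.02410 hr
Savings = 0.04821 − 0.02410 = 0.02410 hr

Final: 0.02410 hr


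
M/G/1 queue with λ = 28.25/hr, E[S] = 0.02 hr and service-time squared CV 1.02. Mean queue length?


ρ = λ·E[S] = 28.25·0.02 = 0.5650
Lq = ρ²(1+C_s²)/(2(1−ρ)) = 0.3192·(1+1.02)/(2·0.4350)
= 0.3192·2.0200/0.8700 = 0.74119

Final: 0.74119


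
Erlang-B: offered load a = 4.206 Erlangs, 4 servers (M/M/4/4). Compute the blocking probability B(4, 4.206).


B(c,a) = (a^c/c!) / Σ_{k=0}^{c} a^k/k!
a^4/4! = 13.039647
Σ terms (k=0..4): 1.00000 + 4.20600 + 8.84522 + 12.40100 + 13.03965 = 39.491861
B = 13.039647/39.491861 = 0.330186

Final: 0.330186


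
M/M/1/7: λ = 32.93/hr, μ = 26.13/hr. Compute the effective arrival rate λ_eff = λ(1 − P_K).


ρ = 1.2602; P_K = (1−ρ)ρ^7/(1−ρ^8) = 0.245008
λ_eff = λ(1 − P_K) = 32.93·(1 − 0.245008) = 32.93·0.754992 = 24.8619 /hr

Final: 24.8619 /hr


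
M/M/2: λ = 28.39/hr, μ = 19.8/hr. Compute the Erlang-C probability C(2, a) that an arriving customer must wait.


a = λ/μ = 1.4338; ρ = a/2 = 0.7169
P₀ = 0.164877 (from M/M/c formula)
C(c,a) = [a^c/(c!(1−ρ))]·P₀ = [2.05589/(2·0.2831)]·0.164877
= 3.63128·0.164877 = 0.598716

Final: 0.598716


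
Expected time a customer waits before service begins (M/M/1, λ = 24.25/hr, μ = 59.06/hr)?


ρ = 24.25/59.06 = 0.4106
Wq = ρ/(μ−λ) = 0.4106/(59.06 − 24.25) = 0.4106/34.81 = 0.01180 hr

Final: 0.01180 hr


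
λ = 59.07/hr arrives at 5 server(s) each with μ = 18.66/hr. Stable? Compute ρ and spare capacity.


Total capacity cμ = 5·18.66 = 93.30/hr
ρ = λ/(cμ) = 59.07/93.30 = 0.6331
Stable ⇔ ρ < 1: YES
Spare capacity = cμ − λ = 93.30 − 59.07 = 34.23/hr

Final: ρ = 0.6331; stable; margin = 34.23/hr


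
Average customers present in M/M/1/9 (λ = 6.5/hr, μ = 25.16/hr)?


ρ = 6.5/25.16 = 0.2583
L = ρ[1 − (K+1)ρ^K + Kρ^(K+1)] / [(1−ρ)(1−ρ^(K+1))]
Numerator: 0.2583·(1 − 10·0.000005127 + 9·0.000001324) = 0.258336
Denominator: (0.7417)·(0.999999) = 0.741652
L = 0.258336/0.741652 = 0.3483

Final: 0.3483


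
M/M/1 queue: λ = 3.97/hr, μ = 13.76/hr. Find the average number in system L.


ρ = λ/μ = 3.97/13.76 = 0.2885
L = ρ/(1−ρ) = 0.2885/(1 − 0.2885) = 0.2885/0.7115 = 0.4055

Final: 0.4055


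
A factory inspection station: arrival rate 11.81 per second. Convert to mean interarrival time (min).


Mean interarrival time = 1/λ = 1/11.81 second = 0.08467 second
In minutes: 0.08467 × 0.0166667 = 0.001411 min

Final: 0.001411 min


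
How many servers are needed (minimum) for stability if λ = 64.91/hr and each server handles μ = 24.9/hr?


Stability requires cμ > λ ⇔ c > λ/μ.
λ/μ = 64.91/24.9 = 2.6068
Minimum integer c = ⌊2.6068⌋ + 1 = 3
Check: 3·24.9 = 74.70 > 64.91, while 2·24.9 = 49.80 ≤ 64.91

Final: 3 servers


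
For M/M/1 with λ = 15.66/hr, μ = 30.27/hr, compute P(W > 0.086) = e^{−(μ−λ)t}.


W ~ Exponential(μ−λ) for M/M/1.
μ − λ = 30.27 − 15.66 = 14.6100
P(W > t) = e^{−(μ−λ)t} = e^{−1.2565} = 0.284660

Final: 0.284660


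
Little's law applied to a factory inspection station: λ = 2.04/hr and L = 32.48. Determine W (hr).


W = L/λ = 32.48/2.04 = 15.9216 hr

Final: 15.9216 hr


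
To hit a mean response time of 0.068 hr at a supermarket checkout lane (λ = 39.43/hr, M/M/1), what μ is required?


W = 1/(μ−λ) ⇒ μ − λ = 1/W = 1/0.068 = 14.7059
μ = λ + 1/W = 39.43 + 14.7059 = 54.1359 per hr

Final: 54.1359 /hr


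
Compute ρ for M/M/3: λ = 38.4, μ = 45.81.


ρ = λ/(cμ) = 38.4/(3·45.81) = 38.4/137.43 = 0.2794

Final: 0.2794


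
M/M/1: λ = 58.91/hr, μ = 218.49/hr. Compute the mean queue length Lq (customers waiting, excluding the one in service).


ρ = 58.91/218.49 = 0.2696
Lq = ρ²/(1−ρ) = 0.07270/0.7304 = 0.09953

Final: 0.09953


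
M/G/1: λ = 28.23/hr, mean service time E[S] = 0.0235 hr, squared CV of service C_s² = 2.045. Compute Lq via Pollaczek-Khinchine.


ρ = λ·E[S] = 28.23·0.0235 = 0.6634
Lq = ρ²(1+C_s²)/(2(1−ρ)) = 0.4401·(1+2.045)/(2·0.3366)
= 0.4401·3.0450/0.6732 = 1.99071

Final: 1.99071


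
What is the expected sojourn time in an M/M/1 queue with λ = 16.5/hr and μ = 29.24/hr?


W = 1/(μ−λ) = 1/(29.24 − 16.5) = 1/12.74 = 0.07849 hr

Final: 0.07849 hr


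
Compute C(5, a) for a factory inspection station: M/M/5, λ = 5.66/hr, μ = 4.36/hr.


a = λ/μ = 1.2982; ρ = a/5 = 0.2596
P₀ = 0.272834 (from M/M/c formula)
C(c,a) = [a^c/(c!(1−ρ))]·P₀ = [3.68680/(120·0.7404)]·0.272834
= 0.04150·0.272834 = 0.011322

Final: 0.011322


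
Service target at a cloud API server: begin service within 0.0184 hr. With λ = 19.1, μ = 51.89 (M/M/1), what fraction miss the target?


ρ = 19.1/51.89 = 0.3681
P(Wq > t) = ρ·e^{−(μ−λ)t} = 0.3681·e^{−0.6033}
= 0.3681·0.546984 = 0.201337

Final: 0.201337


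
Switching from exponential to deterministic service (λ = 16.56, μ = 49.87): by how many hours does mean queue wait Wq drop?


ρ = 16.56/49.87 = 0.3321
Wq(M/M/1) = ρ/(μ−λ) = 0.3321/33.31 = 0.009969 hr
Wq(M/D/1) = ρ/(2(μ−λ)) = 0.004984 hr
Savings = 0.009969 − 0.004984 = 0.004984 hr

Final: 0.004984 hr


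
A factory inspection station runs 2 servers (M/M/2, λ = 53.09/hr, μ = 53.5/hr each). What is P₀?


a = λ/μ = 53.09/53.5 = 0.9923; ρ = a/c = 0.4962
Σ_{k=0}^{1} a^k/k! (terms k=0..1) = 1.00000 + 0.99234 = 1.99234
Tail: a^2/(2!(1−ρ)) = 0.98473/(2·0.5038) = 0.97724
P₀ = 1/(1.99234 + 0.97724) = 1/2.96958 = 0.336748

Final: 0.336748


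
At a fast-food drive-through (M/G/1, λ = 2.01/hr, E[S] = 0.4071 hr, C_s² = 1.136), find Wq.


ρ = λ·E[S] = 2.01·0.4071 = 0.8183
E[S²] = E[S]²(1+C_s²) = 0.4071²·(1+1.136) = 0.354000
Wq = λ·E[S²]/(2(1−ρ)) = 2.01·0.354000/(2·0.1817) = 1.95770 hr

Final: 1.95770 hr


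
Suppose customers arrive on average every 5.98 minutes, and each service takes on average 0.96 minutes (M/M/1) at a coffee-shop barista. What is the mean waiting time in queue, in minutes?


λ = 60/5.98 = 10.0334 /hr
μ = 60/0.96 = 62.5000 /hr
ρ = λ/μ = 10.0334/62.5000 = 0.1605
Wq = ρ/(μ−λ) = 0.1605/(62.5000−10.0334) = 0.003060 hr
In minutes: 0.003060·60 = 0.1836 min

Final: 0.1836 min


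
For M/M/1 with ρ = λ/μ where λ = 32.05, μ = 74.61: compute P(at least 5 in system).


ρ = 32.05/74.61 = 0.4296
P(N ≥ n) = ρ^n = 0.4296^5 = 0.014627

Final: 0.014627


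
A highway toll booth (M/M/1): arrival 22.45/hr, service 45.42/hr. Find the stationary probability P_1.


ρ = 22.45/45.42 = 0.4943
P_n = (1−ρ)·ρ^n = (1 − 0.4943)·0.4943^1 = 0.5057·0.494276 = 0.249967

Final: 0.249967


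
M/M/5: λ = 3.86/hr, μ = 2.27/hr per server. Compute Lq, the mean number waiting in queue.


a = λ/μ = 1.7004; ρ = a/5 = 0.3401
P₀ = 0.182031
Lq = P₀·a^c·ρ / (c!·(1−ρ)²) = 0.182031·14.21698·0.3401/(120·0.43548)
= 0.01684

Final: 0.01684


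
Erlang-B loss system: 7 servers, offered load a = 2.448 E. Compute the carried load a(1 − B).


B(7,2.448) = 0.009073 (Erlang-B)
Carried load = a(1 − B) = 2.448·(1 − 0.009073) = 2.448·0.990927 = 2.4258 E

Final: 2.4258 Erlangs


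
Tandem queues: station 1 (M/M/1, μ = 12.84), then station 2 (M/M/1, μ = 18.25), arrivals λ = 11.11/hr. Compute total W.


Each node sees arrival rate λ = 11.11/hr (tandem ⇒ throughput preserved).
W₁ = 1/(μ₁−λ) = 1/(12.84−11.11) = 0.57803 hr
W₂ = 1/(μ₂−λ) = 1/(18.25−11.11) = 0.14006 hr
W_total = W₁ + W₂ = 0.57803 + 0.14006 = 0.71809 hr

Final: 0.71809 hr


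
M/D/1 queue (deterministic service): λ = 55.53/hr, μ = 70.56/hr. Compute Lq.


ρ = 55.53/70.56 = 0.7870
M/D/1: Lq = ρ²/(2(1−ρ)) = 0.6194/(2·0.2130) = 1.45381

Final: 1.45381


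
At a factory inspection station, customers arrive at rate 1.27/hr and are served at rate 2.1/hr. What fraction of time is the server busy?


ρ = λ/μ = 1.27/2.1 = 0.6048

Final: 0.6048


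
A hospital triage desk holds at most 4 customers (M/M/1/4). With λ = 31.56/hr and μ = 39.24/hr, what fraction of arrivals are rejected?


ρ = λ/μ = 31.56/39.24 = 0.8043
P_K = (1−ρ)ρ^K/(1−ρ^(K+1)) = (0.1957·0.418439)/(1 − 0.336543)
= 0.081896/0.663457 = 0.123439

Final: 0.123439


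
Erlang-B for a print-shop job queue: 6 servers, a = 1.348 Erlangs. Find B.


B(c,a) = (a^c/c!) / Σ_{k=0}^{c} a^k/k!
a^6/6! = 0.008333
Σ terms (k=0..6): 1.00000 + 1.34800 + 0.90855 + 0.40824 + 0.13758 + 0.03709 + 0.008333 = 3.847797
B = 0.008333/3.847797 = 0.002166

Final: 0.002166


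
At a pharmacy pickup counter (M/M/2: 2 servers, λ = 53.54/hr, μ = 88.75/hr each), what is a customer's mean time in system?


a = 0.6033; ρ = 0.3016; P₀ = 0.536530
Lq = P₀·a^c·ρ/(c!(1−ρ)²) = 0.06038
Wq = Lq/λ = 0.06038/53.54 = 0.001128 hr
W = Wq + 1/μ = 0.001128 + 0.01127 = 0.01240 hr

Final: 0.01240 hr


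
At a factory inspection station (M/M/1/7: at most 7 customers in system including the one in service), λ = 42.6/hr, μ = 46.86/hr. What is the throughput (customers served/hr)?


ρ = 0.9091; P_K = (1−ρ)ρ^7/(1−ρ^8) = 0.087444
λ_eff = λ(1 − P_K) = 42.6·(1 − 0.087444) = 42.6·0.912556 = 38.8749 /hr

Final: 38.8749 /hr


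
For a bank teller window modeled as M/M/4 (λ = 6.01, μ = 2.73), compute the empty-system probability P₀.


a = λ/μ = 6.01/2.73 = 2.2015; ρ = a/c = 0.5504
Σ_{k=0}^{3} a^k/k! (terms k=0..3) = 1.00000 + 2.20147 + 2.42322 + 1.77821 = 7.40290
Tail: a^4/(4!(1−ρ)) = 23.48807/(24·0.4496) = 2.17659
P₀ = 1/(7.40290 + 2.17659) = 1/9.57950 = 0.104390

Final: 0.104390


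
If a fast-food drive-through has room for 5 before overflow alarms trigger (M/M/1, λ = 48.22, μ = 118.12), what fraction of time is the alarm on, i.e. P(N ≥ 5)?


ρ = 48.22/118.12 = 0.4082
P(N ≥ n) = ρ^n = 0.4082^5 = 0.011338

Final: 0.011338


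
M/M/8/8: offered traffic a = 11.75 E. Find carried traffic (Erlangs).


B(8,11.75) = 0.413086 (Erlang-B)
Carried load = a(1 − B) = 11.75·(1 − 0.413086) = 11.75·0.586914 = 6.8962 E

Final: 6.8962 Erlangs


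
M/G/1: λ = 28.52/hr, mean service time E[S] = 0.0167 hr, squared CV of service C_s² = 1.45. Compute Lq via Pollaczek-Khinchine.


ρ = λ·E[S] = 28.52·0.0167 = 0.4763
Lq = ρ²(1+C_s²)/(2(1−ρ)) = 0.2268·(1+1.45)/(2·0.5237)
= 0.2268·2.4500/1.0474 = 0.53061

Final: 0.53061


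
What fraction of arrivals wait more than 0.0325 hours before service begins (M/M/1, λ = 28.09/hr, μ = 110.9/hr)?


ρ = 28.09/110.9 = 0.2533
P(Wq > t) = ρ·e^{−(μ−λ)t} = 0.2533·e^{−2.6913}
= 0.2533·0.067791 = 0.017171

Final: 0.017171


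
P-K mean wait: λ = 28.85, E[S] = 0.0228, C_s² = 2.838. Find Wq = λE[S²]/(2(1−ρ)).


ρ = λ·E[S] = 28.85·0.0228 = 0.6578
E[S²] = E[S]²(1+C_s²) = 0.0228²·(1+2.838) = 0.001995
Wq = λ·E[S²]/(2(1−ρ)) = 28.85·0.001995/(2·0.3422) = 0.08410 hr

Final: 0.08410 hr


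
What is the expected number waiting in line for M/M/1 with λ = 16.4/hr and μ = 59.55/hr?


ρ = 16.4/59.55 = 0.2754
Lq = ρ²/(1−ρ) = 0.07584/0.7246 = 0.1047

Final: 0.1047


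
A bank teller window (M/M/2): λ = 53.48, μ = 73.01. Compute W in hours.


a = 0.7325; ρ = 0.3663; P₀ = 0.463860
Lq = P₀·a^c·ρ/(c!(1−ρ)²) = 0.11348
Wq = Lq/λ = 0.11348/53.48 = 0.002122 hr
W = Wq + 1/μ = 0.002122 + 0.01370 = 0.01582 hr

Final: 0.01582 hr


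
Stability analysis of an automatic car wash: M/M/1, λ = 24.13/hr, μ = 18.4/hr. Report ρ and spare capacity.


Total capacity cμ = 1·18.4 = 18.40/hr
ρ = λ/(cμ) = 24.13/18.40 = 1.3114
Stable ⇔ ρ < 1: NO
Spare capacity = cμ − λ = 18.40 − 24.13 = -5.73/hr

Final: ρ = 1.3114; unstable; margin = -5.73/hr


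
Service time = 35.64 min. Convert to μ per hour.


μ = 1/(service time) in consistent units.
1 hour = 60 min, so μ = 60/35.64 = 1.6835 per hour

Final: 1.6835 /hr


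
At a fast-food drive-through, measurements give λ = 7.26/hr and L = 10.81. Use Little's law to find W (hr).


W = L/λ = 10.81/7.26 = 1.4890 hr

Final: 1.4890 hr


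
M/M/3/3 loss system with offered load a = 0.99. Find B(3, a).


B(c,a) = (a^c/c!) / Σ_{k=0}^{c} a^k/k!
a^3/3! = 0.161717
Σ terms (k=0..3): 1.00000 + 0.99000 + 0.49005 + 0.16172 = 2.641767
B = 0.161717/2.641767 = 0.061215

Final: 0.061215


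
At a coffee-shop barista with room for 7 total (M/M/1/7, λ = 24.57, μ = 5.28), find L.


ρ = 24.57/5.28 = 4.6534
L = ρ[1 − (K+1)ρ^K + Kρ^(K+1)] / [(1−ρ)(1−ρ^(K+1))]
Numerator: 4.6534·(1 − 8·47249.654546 + 7·219871.972008) = 5403108.510987
Denominator: (-3.6534)·(-219870.972008) = 803278.607960
L = 5403108.510987/803278.607960 = 6.7263

Final: 6.7263


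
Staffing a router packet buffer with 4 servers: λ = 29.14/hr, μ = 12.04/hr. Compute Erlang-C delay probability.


a = λ/μ = 2.4203; ρ = a/4 = 0.6051
P₀ = 0.081090 (from M/M/c formula)
C(c,a) = [a^c/(c!(1−ρ))]·P₀ = [34.31249/(24·0.3949)]·0.081090
= 3.62007·0.081090 = 0.293550

Final: 0.293550


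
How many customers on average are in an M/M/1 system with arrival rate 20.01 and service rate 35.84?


ρ = λ/μ = 20.01/35.84 = 0.5583
L = ρ/(1−ρ) = 0.5583/(1 − 0.5583) = 0.5583/0.4417 = 1.2641

Final: 1.2641


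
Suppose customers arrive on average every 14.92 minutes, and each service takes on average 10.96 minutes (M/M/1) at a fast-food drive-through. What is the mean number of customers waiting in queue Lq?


λ = 60/14.92 = 4.0214 /hr
μ = 60/10.96 = 5.4745 /hr
ρ = λ/μ = 4.0214/5.4745 = 0.7346
Lq = ρ²/(1−ρ) = 0.5396/0.2654 = 2.0331

Final: 2.0331


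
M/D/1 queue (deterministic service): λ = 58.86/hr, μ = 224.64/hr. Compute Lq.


ρ = 58.86/224.64 = 0.2620
M/D/1: Lq = ρ²/(2(1−ρ)) = 0.06865/(2·0.7380) = 0.04651

Final: 0.04651


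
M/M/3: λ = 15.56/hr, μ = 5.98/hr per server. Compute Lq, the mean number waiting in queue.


a = λ/μ = 2.6020; ρ = a/3 = 0.8673
P₀ = 0.034342
Lq = P₀·a^c·ρ / (c!·(1−ρ)²) = 0.034342·17.61673·0.8673/(6·0.01760)
= 4.96905

Final: 4.96905


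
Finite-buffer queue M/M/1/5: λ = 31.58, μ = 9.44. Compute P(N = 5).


ρ = λ/μ = 31.58/9.44 = 3.3453
P_K = (1−ρ)ρ^K/(1−ρ^(K+1)) = (-2.3453·418.987105)/(1 − 1401.653895)
= -982.666790/-1400.653895 = 0.701577

Final: 0.701577


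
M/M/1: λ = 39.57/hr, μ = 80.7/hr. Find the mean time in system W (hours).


W = 1/(μ−λ) = 1/(80.7 − 39.57) = 1/41.13 = 0.02431 hr

Final: 0.02431 hr


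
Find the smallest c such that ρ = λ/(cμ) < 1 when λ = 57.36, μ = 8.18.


Stability requires cμ > λ ⇔ c > λ/μ.
λ/μ = 57.36/8.18 = 7.0122
Minimum integer c = ⌊7.0122⌋ + 1 = 8
Check: 8·8.18 = 65.44 > 57.36, while 7·8.18 = 57.26 ≤ 57.36

Final: 8 servers


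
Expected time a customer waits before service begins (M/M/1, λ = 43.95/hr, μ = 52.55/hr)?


ρ = 43.95/52.55 = 0.8363
Wq = ρ/(μ−λ) = 0.8363/(52.55 − 43.95) = 0.8363/8.60 = 0.09725 hr

Final: 0.09725 hr


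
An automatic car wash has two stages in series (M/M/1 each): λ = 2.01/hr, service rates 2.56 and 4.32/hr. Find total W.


Each node sees arrival rate λ = 2.01/hr (tandem ⇒ throughput preserved).
W₁ = 1/(μ₁−λ) = 1/(2.56−2.01) = 1.81818 hr
W₂ = 1/(μ₂−λ) = 1/(4.32−2.01) = 0.43290 hr
W_total = W₁ + W₂ = 1.81818 + 0.43290 = 2.25108 hr

Final: 2.25108 hr


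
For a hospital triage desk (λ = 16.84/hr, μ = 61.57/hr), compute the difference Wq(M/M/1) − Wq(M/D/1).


ρ = 16.84/61.57 = 0.2735
Wq(M/M/1) = ρ/(μ−λ) = 0.2735/44.73 = 0.006115 hr
Wq(M/D/1) = ρ/(2(μ−λ)) = 0.003057 hr
Savings = 0.006115 − 0.003057 = 0.003057 hr

Final: 0.003057 hr


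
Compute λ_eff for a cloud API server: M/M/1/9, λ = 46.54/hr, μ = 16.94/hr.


ρ = 2.7473; P_K = (1−ρ)ρ^9/(1−ρ^10) = 0.636038
λ_eff = λ(1 − P_K) = 46.54·(1 − 0.636038) = 46.54·0.363962 = 16.9388 /hr

Final: 16.9388 /hr


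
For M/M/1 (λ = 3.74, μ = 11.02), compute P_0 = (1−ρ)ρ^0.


ρ = 3.74/11.02 = 0.3394
P_n = (1−ρ)·ρ^n = (1 − 0.3394)·0.3394^0 = 0.6606·1.000000 = 0.660617

Final: 0.660617


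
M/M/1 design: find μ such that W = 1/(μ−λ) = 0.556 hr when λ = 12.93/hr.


W = 1/(μ−λ) ⇒ μ − λ = 1/W = 1/0.556 = 1.7986
μ = λ + 1/W = 12.93 + 1.7986 = 14.7286 per hr

Final: 14.7286 /hr


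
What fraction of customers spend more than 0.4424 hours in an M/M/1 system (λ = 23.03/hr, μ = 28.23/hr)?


W ~ Exponential(μ−λ) for M/M/1.
μ − λ = 28.23 − 23.03 = 5.2000
P(W > t) = e^{−(μ−λ)t} = e^{−2.3005} = 0.100211

Final: 0.100211


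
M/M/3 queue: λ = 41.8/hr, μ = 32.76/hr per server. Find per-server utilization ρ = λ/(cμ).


ρ = λ/(cμ) = 41.8/(3·32.76) = 41.8/98.28 = 0.4253

Final: 0.4253


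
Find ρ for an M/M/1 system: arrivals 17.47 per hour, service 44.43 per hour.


ρ = λ/μ = 17.47/44.43 = 0.3932

Final: 0.3932


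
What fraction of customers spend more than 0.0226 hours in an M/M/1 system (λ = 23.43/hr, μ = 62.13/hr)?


W ~ Exponential(μ−λ) for M/M/1.
μ − λ = 62.13 − 23.43 = 38.7000
P(W > t) = e^{−(μ−λ)t} = e^{−0.8746} = 0.417020

Final: 0.417020


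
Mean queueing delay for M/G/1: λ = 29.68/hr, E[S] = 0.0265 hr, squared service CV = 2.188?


ρ = λ·E[S] = 29.68·0.0265 = 0.7865
E[S²] = E[S]²(1+C_s²) = 0.0265²·(1+2.188) = 0.002239
Wq = λ·E[S²]/(2(1−ρ)) = 29.68·0.002239/(2·0.2135) = 0.15563 hr

Final: 0.15563 hr


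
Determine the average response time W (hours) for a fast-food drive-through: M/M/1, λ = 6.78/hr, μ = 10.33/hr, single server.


W = 1/(μ−λ) = 1/(10.33 − 6.78) = 1/3.55 = 0.2817 hr

Final: 0.2817 hr


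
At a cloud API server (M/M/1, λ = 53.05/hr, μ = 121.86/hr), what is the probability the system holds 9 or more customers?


ρ = 53.05/121.86 = 0.4353
P(N ≥ n) = ρ^n = 0.4353^9 = 0.0005616

Final: 0.0005616


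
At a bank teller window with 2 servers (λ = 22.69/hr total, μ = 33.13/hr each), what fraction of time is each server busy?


ρ = λ/(cμ) = 22.69/(2·33.13) = 22.69/66.26 = 0.3424

Final: 0.3424


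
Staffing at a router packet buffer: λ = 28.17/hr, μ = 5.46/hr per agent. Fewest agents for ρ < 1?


Stability requires cμ > λ ⇔ c > λ/μ.
λ/μ = 28.17/5.46 = 5.1593
Minimum integer c = ⌊5.1593⌋ + 1 = 6
Check: 6·5.46 = 32.76 > 28.17, while 5·5.46 = 27.30 ≤ 28.17

Final: 6 servers


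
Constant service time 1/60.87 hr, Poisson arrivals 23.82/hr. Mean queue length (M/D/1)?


ρ = 23.82/60.87 = 0.3913
M/D/1: Lq = ρ²/(2(1−ρ)) = 0.1531/(2·0.6087) = 0.12579

Final: 0.12579


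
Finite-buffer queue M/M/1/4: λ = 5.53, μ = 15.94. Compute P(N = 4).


ρ = λ/μ = 5.53/15.94 = 0.3469
P_K = (1−ρ)ρ^K/(1−ρ^(K+1)) = (0.6531·0.014486)/(1 − 0.005026)
= 0.009460/0.994974 = 0.009508

Final: 0.009508


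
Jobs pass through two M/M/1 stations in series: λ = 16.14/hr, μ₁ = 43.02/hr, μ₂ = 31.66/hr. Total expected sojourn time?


Each node sees arrival rate λ = 16.14/hr (tandem ⇒ throughput preserved).
W₁ = 1/(μ₁−λ) = 1/(43.02−16.14) = 0.03720 hr
W₂ = 1/(μ₂−λ) = 1/(31.66−16.14) = 0.06443 hr
W_total = W₁ + W₂ = 0.03720 + 0.06443 = 0.10164 hr

Final: 0.10164 hr


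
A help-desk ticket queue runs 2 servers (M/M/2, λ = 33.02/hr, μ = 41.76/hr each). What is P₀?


a = λ/μ = 33.02/41.76 = 0.7907; ρ = a/c = 0.3954
Σ_{k=0}^{1} a^k/k! (terms k=0..1) = 1.00000 + 0.79071 = 1.79071
Tail: a^2/(2!(1−ρ)) = 0.62522/(2·0.6046) = 0.51701
P₀ = 1/(1.79071 + 0.51701) = 1/2.30772 = 0.433328

Final: 0.433328


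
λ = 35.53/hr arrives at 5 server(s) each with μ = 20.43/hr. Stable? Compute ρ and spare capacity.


Total capacity cμ = 5·20.43 = 102.15/hr
ρ = λ/(cμ) = 35.53/102.15 = 0.3478
Stable ⇔ ρ < 1: YES
Spare capacity = cμ − λ = 102.15 − 35.53 = 66.62/hr

Final: ρ = 0.3478; stable; margin = 66.62/hr


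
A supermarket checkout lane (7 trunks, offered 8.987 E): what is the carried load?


B(7,8.987) = 0.360929 (Erlang-B)
Carried load = a(1 − B) = 8.987·(1 − 0.360929) = 8.987·0.639071 = 5.7433 E

Final: 5.7433 Erlangs


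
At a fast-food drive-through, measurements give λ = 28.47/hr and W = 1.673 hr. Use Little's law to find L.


L = λW = 28.47·1.673 = 47.6303

Final: 47.6303


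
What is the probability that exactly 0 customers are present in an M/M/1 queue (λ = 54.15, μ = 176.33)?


ρ = 54.15/176.33 = 0.3071
P_n = (1−ρ)·ρ^n = (1 − 0.3071)·0.3071^0 = 0.6929·1.000000 = 0.692905

Final: 0.692905


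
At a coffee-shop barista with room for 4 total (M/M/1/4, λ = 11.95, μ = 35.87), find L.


ρ = 11.95/35.87 = 0.3331
L = ρ[1 − (K+1)ρ^K + Kρ^(K+1)] / [(1−ρ)(1−ρ^(K+1))]
Numerator: 0.3331·(1 − 5·0.012318 + 4·0.004104) = 0.318097
Denominator: (0.6669)·(0.995896) = 0.664116
L = 0.318097/0.664116 = 0.4790

Final: 0.4790


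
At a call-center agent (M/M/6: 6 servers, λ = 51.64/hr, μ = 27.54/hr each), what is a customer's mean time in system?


a = 1.8751; ρ = 0.3125; P₀ = 0.153188
Lq = P₀·a^c·ρ/(c!(1−ρ)²) = 0.006115
Wq = Lq/λ = 0.006115/51.64 = 0.0001184 hr
W = Wq + 1/μ = 0.0001184 + 0.03631 = 0.03643 hr

Final: 0.03643 hr


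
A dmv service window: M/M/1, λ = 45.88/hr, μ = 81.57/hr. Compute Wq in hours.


ρ = 45.88/81.57 = 0.5625
Wq = ρ/(μ−λ) = 0.5625/(81.57 − 45.88) = 0.5625/35.69 = 0.01576 hr

Final: 0.01576 hr


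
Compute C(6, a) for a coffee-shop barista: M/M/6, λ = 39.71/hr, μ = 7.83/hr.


a = λ/μ = 5.0715; ρ = a/6 = 0.8453
P₀ = 0.004018 (from M/M/c formula)
C(c,a) = [a^c/(c!(1−ρ))]·P₀ = [17014.87450/(720·0.1547)]·0.004018
= 152.71259·0.004018 = 0.613534

Final: 0.613534


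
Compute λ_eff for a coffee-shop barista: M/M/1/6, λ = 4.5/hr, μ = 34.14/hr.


ρ = 0.1318; P_K = (1−ρ)ρ^6/(1−ρ^7) = 0.000004553
λ_eff = λ(1 − P_K) = 4.5·(1 − 0.000004553) = 4.5·0.999995 = 4.5000 /hr

Final: 4.5000 /hr


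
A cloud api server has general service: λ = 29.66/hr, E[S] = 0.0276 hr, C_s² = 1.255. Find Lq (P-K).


ρ = λ·E[S] = 29.66·0.0276 = 0.8186
Lq = ρ²(1+C_s²)/(2(1−ρ)) = 0.6701·(1+1.255)/(2·0.1814)
= 0.6701·2.2550/0.3628 = 4.16560

Final: 4.16560


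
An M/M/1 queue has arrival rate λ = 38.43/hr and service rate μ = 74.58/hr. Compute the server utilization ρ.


ρ = λ/μ = 38.43/74.58 = 0.5153

Final: 0.5153


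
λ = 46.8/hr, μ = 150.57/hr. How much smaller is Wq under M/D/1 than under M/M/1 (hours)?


ρ = 46.8/150.57 = 0.3108
Wq(M/M/1) = ρ/(μ−λ) = 0.3108/103.77 = 0.002995 hr
Wq(M/D/1) = ρ/(2(μ−λ)) = 0.001498 hr
Savings = 0.002995 − 0.001498 = 0.001498 hr

Final: 0.001498 hr


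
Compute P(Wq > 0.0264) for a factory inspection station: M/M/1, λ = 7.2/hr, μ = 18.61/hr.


ρ = 7.2/18.61 = 0.3869
P(Wq > t) = ρ·e^{−(μ−λ)t} = 0.3869·e^{−0.3012}
= 0.3869·0.739912 = 0.286264

Final: 0.286264


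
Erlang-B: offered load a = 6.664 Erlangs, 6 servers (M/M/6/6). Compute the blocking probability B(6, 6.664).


B(c,a) = (a^c/c!) / Σ_{k=0}^{c} a^k/k!
a^6/6! = 121.640286
Σ terms (k=0..6): 1.00000 + 6.66400 + 22.20445 + 49.32348 + 82.17292 + 109.52007 + 121.64029 = 392.525199
B = 121.640286/392.525199 = 0.309892

Final: 0.309892


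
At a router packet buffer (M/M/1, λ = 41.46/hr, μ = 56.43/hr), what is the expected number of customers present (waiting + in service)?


ρ = λ/μ = 41.46/56.43 = 0.7347
L = ρ/(1−ρ) = 0.7347/(1 − 0.7347) = 0.7347/0.2653 = 2.7695

Final: 2.7695


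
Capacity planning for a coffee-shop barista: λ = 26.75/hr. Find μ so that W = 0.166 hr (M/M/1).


W = 1/(μ−λ) ⇒ μ − λ = 1/W = 1/0.166 = 6.0241
μ = λ + 1/W = 26.75 + 6.0241 = 32.7741 per hr

Final: 32.7741 /hr


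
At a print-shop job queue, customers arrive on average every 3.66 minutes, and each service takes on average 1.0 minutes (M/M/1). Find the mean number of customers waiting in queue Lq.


λ = 60/3.66 = 16.3934 /hr
μ = 60/1.0 = 60.0000 /hr
ρ = λ/μ = 16.3934/60.0000 = 0.2732
Lq = ρ²/(1−ρ) = 0.07465/0.7268 = 0.1027

Final: 0.1027


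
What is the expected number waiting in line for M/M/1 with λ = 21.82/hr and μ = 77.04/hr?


ρ = 21.82/77.04 = 0.2832
Lq = ρ²/(1−ρ) = 0.08022/0.7168 = 0.1119

Final: 0.1119


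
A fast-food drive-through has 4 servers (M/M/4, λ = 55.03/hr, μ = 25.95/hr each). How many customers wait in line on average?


a = λ/μ = 2.1206; ρ = a/4 = 0.5302
P₀ = 0.114260
Lq = P₀·a^c·ρ / (c!·(1−ρ)²) = 0.114260·20.22314·0.5302/(24·0.22076)
= 0.23122

Final: 0.23122


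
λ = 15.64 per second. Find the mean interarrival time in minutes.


Mean interarrival time = 1/λ = 1/15.64 second = 0.06394 second
In minutes: 0.06394 × 0.0166667 = 0.001066 min

Final: 0.001066 min


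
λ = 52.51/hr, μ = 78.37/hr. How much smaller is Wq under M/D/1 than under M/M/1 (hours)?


ρ = 52.51/78.37 = 0.6700
Wq(M/M/1) = ρ/(μ−λ) = 0.6700/25.86 = 0.02591 hr
Wq(M/D/1) = ρ/(2(μ−λ)) = 0.01295 hr
Savings = 0.02591 − 0.01295 = 0.01295 hr

Final: 0.01295 hr


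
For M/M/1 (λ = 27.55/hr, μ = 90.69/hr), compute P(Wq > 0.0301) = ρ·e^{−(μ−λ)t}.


ρ = 27.55/90.69 = 0.3038
P(Wq > t) = ρ·e^{−(μ−λ)t} = 0.3038·e^{−1.9005}
= 0.3038·0.149492 = 0.045413

Final: 0.045413


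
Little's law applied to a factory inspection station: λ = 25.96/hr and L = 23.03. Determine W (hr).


W = L/λ = 23.03/25.96 = 0.8871 hr

Final: 0.8871 hr


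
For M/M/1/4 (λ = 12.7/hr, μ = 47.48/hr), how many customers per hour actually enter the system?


ρ = 0.2675; P_K = (1−ρ)ρ^4/(1−ρ^5) = 0.003755
λ_eff = λ(1 − P_K) = 12.7·(1 − 0.003755) = 12.7·0.996245 = 12.6523 /hr

Final: 12.6523 /hr


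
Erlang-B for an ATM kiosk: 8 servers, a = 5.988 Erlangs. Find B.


B(c,a) = (a^c/c!) / Σ_{k=0}^{c} a^k/k!
a^8/8! = 40.995276
Σ terms (k=0..8): 1.00000 + 5.98800 + 17.92807 + 35.78443 + 53.56929 + 64.15459 + 64.02628 + 54.76991 + 40.99528 = 338.215845
B = 40.995276/338.215845 = 0.121210

Final: 0.121210


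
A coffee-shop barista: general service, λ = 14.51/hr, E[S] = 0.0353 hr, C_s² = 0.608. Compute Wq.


ρ = λ·E[S] = 14.51·0.0353 = 0.5122
E[S²] = E[S]²(1+C_s²) = 0.0353²·(1+0.608) = 0.002004
Wq = λ·E[S²]/(2(1−ρ)) = 14.51·0.002004/(2·0.4878) = 0.02980 hr

Final: 0.02980 hr


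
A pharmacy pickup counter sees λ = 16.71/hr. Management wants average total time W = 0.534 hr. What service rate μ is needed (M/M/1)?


W = 1/(μ−λ) ⇒ μ − λ = 1/W = 1/0.534 = 1.8727
μ = λ + 1/W = 16.71 + 1.8727 = 18.5827 per hr

Final: 18.5827 /hr


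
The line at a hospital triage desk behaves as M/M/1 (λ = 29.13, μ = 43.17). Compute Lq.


ρ = 29.13/43.17 = 0.6748
Lq = ρ²/(1−ρ) = 0.4553/0.3252 = 1.4000

Final: 1.4000


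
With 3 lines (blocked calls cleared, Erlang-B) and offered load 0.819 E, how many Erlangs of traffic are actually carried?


B(3,0.819) = 0.040766 (Erlang-B)
Carried load = a(1 − B) = 0.819·(1 − 0.040766) = 0.819·0.959234 = 0.7856 E

Final: 0.7856 Erlangs


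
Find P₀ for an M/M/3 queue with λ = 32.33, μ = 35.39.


a = λ/μ = 32.33/35.39 = 0.9135; ρ = a/c = 0.3045
Σ_{k=0}^{2} a^k/k! (terms k=0..2) = 1.00000 + 0.91353 + 0.41727 = 2.33081
Tail: a^3/(3!(1−ρ)) = 0.76239/(6·0.6955) = 0.18270
P₀ = 1/(2.33081 + 0.18270) = 1/2.51351 = 0.397851

Final: 0.397851
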